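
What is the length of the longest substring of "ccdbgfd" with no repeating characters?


Input: "ccdbgfd"
Sliding window (track last position of each char):
  Position 0 ('c'): window [0,0] length 1 -- new best
  Position 1 ('c'): repeat (last at 0), move window start to 1
  Position 1 ('c'): window [1,1] length 1
  Position 2 ('d'): window [1,2] length 2 -- new best
  Position 3 ('b'): window [1,3] length 3 -- new best
  Position 4 ('g'): window [1,4] length 4 -- new best
  Position 5 ('f'): window [1,5] length 5 -- new best
  Position 6 ('d'): repeat (last at 2), move window start to 3
  Position 6 ('d'): window [3,6] length 4
Longest substring with no repeats: "cdbgf" with length 5

5


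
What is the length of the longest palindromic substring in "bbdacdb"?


Input: "bbdacdb"
Checking substrings for palindromes:
  [0:2] "bb" (len 2) => palindrome
Longest palindromic substring: "bb" with length 2

2


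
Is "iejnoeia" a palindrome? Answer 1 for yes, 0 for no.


Input: iejnoeia
Reversed: aieonjei
  Compare pos 0 ('i') with pos 7 ('a'): MISMATCH
  Compare pos 1 ('e') with pos 6 ('i'): MISMATCH
  Compare pos 2 ('j') with pos 5 ('e'): MISMATCH
  Compare pos 3 ('n') with pos 4 ('o'): MISMATCH
Result: not a palindrome

0


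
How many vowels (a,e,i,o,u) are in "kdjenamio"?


Input: kdjenamio
Checking each character:
  'k' at position 0: consonant
  'd' at position 1: consonant
  'j' at position 2: consonant
  'e' at position 3: vowel (running total: 1)
  'n' at position 4: consonant
  'a' at position 5: vowel (running total: 2)
  'm' at position 6: consonant
  'i' at position 7: vowel (running total: 3)
  'o' at position 8: vowel (running total: 4)
Total vowels: 4

4


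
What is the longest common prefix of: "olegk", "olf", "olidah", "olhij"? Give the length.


Words: olegk, olf, olidah, olhij
  Position 0: all 'o' => match
  Position 1: all 'l' => match
  Position 2: ('e', 'f', 'i', 'h') => mismatch, stop
LCP = "ol" (length 2)

2


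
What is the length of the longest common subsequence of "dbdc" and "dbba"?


LCS of "dbdc" and "dbba"
DP table:
           d    b    b    a
      0    0    0    0    0
  d   0    1    1    1    1
  b   0    1    2    2    2
  d   0    1    2    2    2
  c   0    1    2    2    2
LCS length = dp[4][4] = 2

2


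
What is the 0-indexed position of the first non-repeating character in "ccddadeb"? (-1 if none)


Input: ccddadeb
Character frequencies:
  'a': 1
  'b': 1
  'c': 2
  'd': 3
  'e': 1
Scanning left to right for freq == 1:
  Position 0 ('c'): freq=2, skip
  Position 1 ('c'): freq=2, skip
  Position 2 ('d'): freq=3, skip
  Position 3 ('d'): freq=3, skip
  Position 4 ('a'): unique! => answer = 4

4


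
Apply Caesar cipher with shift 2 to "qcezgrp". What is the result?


Caesar cipher: shift "qcezgrp" by 2
  'q' (pos 16) + 2 = pos 18 = 's'
  'c' (pos 2) + 2 = pos 4 = 'e'
  'e' (pos 4) + 2 = pos 6 = 'g'
  'z' (pos 25) + 2 = pos 1 = 'b'
  'g' (pos 6) + 2 = pos 8 = 'i'
  'r' (pos 17) + 2 = pos 19 = 't'
  'p' (pos 15) + 2 = pos 17 = 'r'
Result: segbitr

segbitr


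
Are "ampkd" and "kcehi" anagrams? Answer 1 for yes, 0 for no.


Strings: "ampkd", "kcehi"
Sorted first:  adkmp
Sorted second: cehik
Differ at position 0: 'a' vs 'c' => not anagrams

0


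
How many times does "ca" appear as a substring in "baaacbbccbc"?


Searching for "ca" in "baaacbbccbc"
Scanning each position:
  Position 0: "ba" => no
  Position 1: "aa" => no
  Position 2: "aa" => no
  Position 3: "ac" => no
  Position 4: "cb" => no
  Position 5: "bb" => no
  Position 6: "bc" => no
  Position 7: "cc" => no
  Position 8: "cb" => no
  Position 9: "bc" => no
Total occurrences: 0

0


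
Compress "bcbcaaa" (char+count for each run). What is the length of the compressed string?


Input: bcbcaaa
Runs:
  'b' x 1 => "b1"
  'c' x 1 => "c1"
  'b' x 1 => "b1"
  'c' x 1 => "c1"
  'a' x 3 => "a3"
Compressed: "b1c1b1c1a3"
Compressed length: 10

10


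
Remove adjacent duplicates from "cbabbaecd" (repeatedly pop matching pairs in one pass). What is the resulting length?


Input: cbabbaecd
Stack-based adjacent duplicate removal:
  Read 'c': push. Stack: c
  Read 'b': push. Stack: cb
  Read 'a': push. Stack: cba
  Read 'b': push. Stack: cbab
  Read 'b': matches stack top 'b' => pop. Stack: cba
  Read 'a': matches stack top 'a' => pop. Stack: cb
  Read 'e': push. Stack: cbe
  Read 'c': push. Stack: cbec
  Read 'd': push. Stack: cbecd
Final stack: "cbecd" (length 5)

5


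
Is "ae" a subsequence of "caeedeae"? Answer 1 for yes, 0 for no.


Check if "ae" is a subsequence of "caeedeae"
Greedy scan:
  Position 0 ('c'): no match needed
  Position 1 ('a'): matches sub[0] = 'a'
  Position 2 ('e'): matches sub[1] = 'e'
  Position 3 ('e'): no match needed
  Position 4 ('d'): no match needed
  Position 5 ('e'): no match needed
  Position 6 ('a'): no match needed
  Position 7 ('e'): no match needed
All 2 characters matched => is a subsequence

1


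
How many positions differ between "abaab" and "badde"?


Comparing "abaab" and "badde" position by position:
  Position 0: 'a' vs 'b' => DIFFER
  Position 1: 'b' vs 'a' => DIFFER
  Position 2: 'a' vs 'd' => DIFFER
  Position 3: 'a' vs 'd' => DIFFER
  Position 4: 'b' vs 'e' => DIFFER
Positions that differ: 5

5


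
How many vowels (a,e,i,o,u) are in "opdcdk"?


Input: opdcdk
Checking each character:
  'o' at position 0: vowel (running total: 1)
  'p' at position 1: consonant
  'd' at position 2: consonant
  'c' at position 3: consonant
  'd' at position 4: consonant
  'k' at position 5: consonant
Total vowels: 1

1


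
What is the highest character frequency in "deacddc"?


Input: deacddc
Character counts:
  'a': 1
  'c': 2
  'd': 3
  'e': 1
Maximum frequency: 3

3


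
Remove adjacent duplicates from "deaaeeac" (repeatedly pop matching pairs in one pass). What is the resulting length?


Input: deaaeeac
Stack-based adjacent duplicate removal:
  Read 'd': push. Stack: d
  Read 'e': push. Stack: de
  Read 'a': push. Stack: dea
  Read 'a': matches stack top 'a' => pop. Stack: de
  Read 'e': matches stack top 'e' => pop. Stack: d
  Read 'e': push. Stack: de
  Read 'a': push. Stack: dea
  Read 'c': push. Stack: deac
Final stack: "deac" (length 4)

4


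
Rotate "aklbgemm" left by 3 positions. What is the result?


Input: "aklbgemm", rotate left by 3
First 3 characters: "akl"
Remaining characters: "bgemm"
Concatenate remaining + first: "bgemm" + "akl" = "bgemmakl"

bgemmakl


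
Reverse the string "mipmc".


Input: mipmc
Reading characters right to left:
  Position 4: 'c'
  Position 3: 'm'
  Position 2: 'p'
  Position 1: 'i'
  Position 0: 'm'
Reversed: cmpim

cmpim


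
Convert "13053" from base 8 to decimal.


Input: "13053" in base 8
Positional expansion:
  Digit '1' (value 1) x 8^4 = 4096
  Digit '3' (value 3) x 8^3 = 1536
  Digit '0' (value 0) x 8^2 = 0
  Digit '5' (value 5) x 8^1 = 40
  Digit '3' (value 3) x 8^0 = 3
Sum = 5675

5675


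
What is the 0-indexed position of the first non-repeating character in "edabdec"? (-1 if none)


Input: edabdec
Character frequencies:
  'a': 1
  'b': 1
  'c': 1
  'd': 2
  'e': 2
Scanning left to right for freq == 1:
  Position 0 ('e'): freq=2, skip
  Position 1 ('d'): freq=2, skip
  Position 2 ('a'): unique! => answer = 2

2


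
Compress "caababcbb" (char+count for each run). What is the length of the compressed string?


Input: caababcbb
Runs:
  'c' x 1 => "c1"
  'a' x 2 => "a2"
  'b' x 1 => "b1"
  'a' x 1 => "a1"
  'b' x 1 => "b1"
  'c' x 1 => "c1"
  'b' x 2 => "b2"
Compressed: "c1a2b1a1b1c1b2"
Compressed length: 14

14


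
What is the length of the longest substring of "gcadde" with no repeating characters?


Input: "gcadde"
Sliding window (track last position of each char):
  Position 0 ('g'): window [0,0] length 1 -- new best
  Position 1 ('c'): window [0,1] length 2 -- new best
  Position 2 ('a'): window [0,2] length 3 -- new best
  Position 3 ('d'): window [0,3] length 4 -- new best
  Position 4 ('d'): repeat (last at 3), move window start to 4
  Position 4 ('d'): window [4,4] length 1
  Position 5 ('e'): window [4,5] length 2
Longest substring with no repeats: "gcad" with length 4

4


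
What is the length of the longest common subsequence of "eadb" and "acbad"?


LCS of "eadb" and "acbad"
DP table:
           a    c    b    a    d
      0    0    0    0    0    0
  e   0    0    0    0    0    0
  a   0    1    1    1    1    1
  d   0    1    1    1    1    2
  b   0    1    1    2    2    2
LCS length = dp[4][5] = 2

2


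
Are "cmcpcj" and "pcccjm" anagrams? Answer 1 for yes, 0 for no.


Strings: "cmcpcj", "pcccjm"
Sorted first:  cccjmp
Sorted second: cccjmp
Sorted forms match => anagrams

1


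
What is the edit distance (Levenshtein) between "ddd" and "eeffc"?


Computing edit distance: "ddd" -> "eeffc"
DP table:
           e    e    f    f    c
      0    1    2    3    4    5
  d   1    1    2    3    4    5
  d   2    2    2    3    4    5
  d   3    3    3    3    4    5
Edit distance = dp[3][5] = 5

5


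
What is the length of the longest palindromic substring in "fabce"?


Input: "fabce"
Checking substrings for palindromes:
  No multi-char palindromic substrings found
Longest palindromic substring: "f" with length 1

1


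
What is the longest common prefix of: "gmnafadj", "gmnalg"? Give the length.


Words: gmnafadj, gmnalg
  Position 0: all 'g' => match
  Position 1: all 'm' => match
  Position 2: all 'n' => match
  Position 3: all 'a' => match
  Position 4: ('f', 'l') => mismatch, stop
LCP = "gmna" (length 4)

4


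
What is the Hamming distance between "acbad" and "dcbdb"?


Comparing "acbad" and "dcbdb" position by position:
  Position 0: 'a' vs 'd' => differ
  Position 1: 'c' vs 'c' => same
  Position 2: 'b' vs 'b' => same
  Position 3: 'a' vs 'd' => differ
  Position 4: 'd' vs 'b' => differ
Total differences (Hamming distance): 3

3


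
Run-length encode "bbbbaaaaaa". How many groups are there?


Input: bbbbaaaaaa
Scanning for consecutive runs:
  Group 1: 'b' x 4 (positions 0-3)
  Group 2: 'a' x 6 (positions 4-9)
Total groups: 2

2


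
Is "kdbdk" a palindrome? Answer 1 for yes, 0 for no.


Input: kdbdk
Reversed: kdbdk
  Compare pos 0 ('k') with pos 4 ('k'): match
  Compare pos 1 ('d') with pos 3 ('d'): match
Result: palindrome

1


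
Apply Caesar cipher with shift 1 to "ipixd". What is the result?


Caesar cipher: shift "ipixd" by 1
  'i' (pos 8) + 1 = pos 9 = 'j'
  'p' (pos 15) + 1 = pos 16 = 'q'
  'i' (pos 8) + 1 = pos 9 = 'j'
  'x' (pos 23) + 1 = pos 24 = 'y'
  'd' (pos 3) + 1 = pos 4 = 'e'
Result: jqjye

jqjye


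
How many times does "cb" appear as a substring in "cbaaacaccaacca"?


Searching for "cb" in "cbaaacaccaacca"
Scanning each position:
  Position 0: "cb" => MATCH
  Position 1: "ba" => no
  Position 2: "aa" => no
  Position 3: "aa" => no
  Position 4: "ac" => no
  Position 5: "ca" => no
  Position 6: "ac" => no
  Position 7: "cc" => no
  Position 8: "ca" => no
  Position 9: "aa" => no
  Position 10: "ac" => no
  Position 11: "cc" => no
  Position 12: "ca" => no
Total occurrences: 1

1


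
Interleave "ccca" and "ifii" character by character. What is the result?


Interleaving "ccca" and "ifii":
  Position 0: 'c' from first, 'i' from second => "ci"
  Position 1: 'c' from first, 'f' from second => "cf"
  Position 2: 'c' from first, 'i' from second => "ci"
  Position 3: 'a' from first, 'i' from second => "ai"
Result: cicfciai

cicfciai


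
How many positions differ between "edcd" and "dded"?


Comparing "edcd" and "dded" position by position:
  Position 0: 'e' vs 'd' => DIFFER
  Position 1: 'd' vs 'd' => same
  Position 2: 'c' vs 'e' => DIFFER
  Position 3: 'd' vs 'd' => same
Positions that differ: 2

2


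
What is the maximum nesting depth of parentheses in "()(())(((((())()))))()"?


Input: "()(())(((((())()))))()"
Tracking depth:
  Position 0 '(': depth becomes 1
  Position 1 ')': depth becomes 0
  Position 2 '(': depth becomes 1
  Position 3 '(': depth becomes 2
  Position 4 ')': depth becomes 1
  Position 5 ')': depth becomes 0
  Position 6 '(': depth becomes 1
  Position 7 '(': depth becomes 2
  Position 8 '(': depth becomes 3
  Position 9 '(': depth becomes 4
  Position 10 '(': depth becomes 5
  Position 11 '(': depth becomes 6
  Position 12 ')': depth becomes 5
  Position 13 ')': depth becomes 4
  Position 14 '(': depth becomes 5
  Position 15 ')': depth becomes 4
  Position 16 ')': depth becomes 3
  Position 17 ')': depth becomes 2
  Position 18 ')': depth becomes 1
  Position 19 ')': depth becomes 0
  Position 20 '(': depth becomes 1
  Position 21 ')': depth becomes 0
Maximum depth reached: 6

6


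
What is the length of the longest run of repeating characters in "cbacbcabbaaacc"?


Input: "cbacbcabbaaacc"
Scanning for longest run:
  Position 1 ('b'): new char, reset run to 1
  Position 2 ('a'): new char, reset run to 1
  Position 3 ('c'): new char, reset run to 1
  Position 4 ('b'): new char, reset run to 1
  Position 5 ('c'): new char, reset run to 1
  Position 6 ('a'): new char, reset run to 1
  Position 7 ('b'): new char, reset run to 1
  Position 8 ('b'): continues run of 'b', length=2
  Position 9 ('a'): new char, reset run to 1
  Position 10 ('a'): continues run of 'a', length=2
  Position 11 ('a'): continues run of 'a', length=3
  Position 12 ('c'): new char, reset run to 1
  Position 13 ('c'): continues run of 'c', length=2
Longest run: 'a' with length 3

3


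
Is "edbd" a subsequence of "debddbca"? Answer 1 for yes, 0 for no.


Check if "edbd" is a subsequence of "debddbca"
Greedy scan:
  Position 0 ('d'): no match needed
  Position 1 ('e'): matches sub[0] = 'e'
  Position 2 ('b'): no match needed
  Position 3 ('d'): matches sub[1] = 'd'
  Position 4 ('d'): no match needed
  Position 5 ('b'): matches sub[2] = 'b'
  Position 6 ('c'): no match needed
  Position 7 ('a'): no match needed
Only matched 3/4 characters => not a subsequence

0


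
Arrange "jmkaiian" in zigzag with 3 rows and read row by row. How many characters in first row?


Zigzag "jmkaiian" into 3 rows:
Placing characters:
  'j' => row 0
  'm' => row 1
  'k' => row 2
  'a' => row 1
  'i' => row 0
  'i' => row 1
  'a' => row 2
  'n' => row 1
Rows:
  Row 0: "ji"
  Row 1: "main"
  Row 2: "ka"
First row length: 2

2


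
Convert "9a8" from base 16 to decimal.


Input: "9a8" in base 16
Positional expansion:
  Digit '9' (value 9) x 16^2 = 2304
  Digit 'a' (value 10) x 16^1 = 160
  Digit '8' (value 8) x 16^0 = 8
Sum = 2472

2472


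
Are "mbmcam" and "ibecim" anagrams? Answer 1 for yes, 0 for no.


Strings: "mbmcam", "ibecim"
Sorted first:  abcmmm
Sorted second: bceiim
Differ at position 0: 'a' vs 'b' => not anagrams

0


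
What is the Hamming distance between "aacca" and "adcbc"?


Comparing "aacca" and "adcbc" position by position:
  Position 0: 'a' vs 'a' => same
  Position 1: 'a' vs 'd' => differ
  Position 2: 'c' vs 'c' => same
  Position 3: 'c' vs 'b' => differ
  Position 4: 'a' vs 'c' => differ
Total differences (Hamming distance): 3

3


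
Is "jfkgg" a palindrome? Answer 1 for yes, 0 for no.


Input: jfkgg
Reversed: ggkfj
  Compare pos 0 ('j') with pos 4 ('g'): MISMATCH
  Compare pos 1 ('f') with pos 3 ('g'): MISMATCH
Result: not a palindrome

0


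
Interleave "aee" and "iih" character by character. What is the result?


Interleaving "aee" and "iih":
  Position 0: 'a' from first, 'i' from second => "ai"
  Position 1: 'e' from first, 'i' from second => "ei"
  Position 2: 'e' from first, 'h' from second => "eh"
Result: aieieh

aieieh


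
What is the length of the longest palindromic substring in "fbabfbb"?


Input: "fbabfbb"
Checking substrings for palindromes:
  [0:5] "fbabf" (len 5) => palindrome
  [1:4] "bab" (len 3) => palindrome
  [3:6] "bfb" (len 3) => palindrome
  [5:7] "bb" (len 2) => palindrome
Longest palindromic substring: "fbabf" with length 5

5


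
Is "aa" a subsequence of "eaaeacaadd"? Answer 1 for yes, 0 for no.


Check if "aa" is a subsequence of "eaaeacaadd"
Greedy scan:
  Position 0 ('e'): no match needed
  Position 1 ('a'): matches sub[0] = 'a'
  Position 2 ('a'): matches sub[1] = 'a'
  Position 3 ('e'): no match needed
  Position 4 ('a'): no match needed
  Position 5 ('c'): no match needed
  Position 6 ('a'): no match needed
  Position 7 ('a'): no match needed
  Position 8 ('d'): no match needed
  Position 9 ('d'): no match needed
All 2 characters matched => is a subsequence

1


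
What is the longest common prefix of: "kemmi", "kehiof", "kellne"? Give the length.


Words: kemmi, kehiof, kellne
  Position 0: all 'k' => match
  Position 1: all 'e' => match
  Position 2: ('m', 'h', 'l') => mismatch, stop
LCP = "ke" (length 2)

2


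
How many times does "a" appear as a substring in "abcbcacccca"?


Searching for "a" in "abcbcacccca"
Scanning each position:
  Position 0: "a" => MATCH
  Position 1: "b" => no
  Position 2: "c" => no
  Position 3: "b" => no
  Position 4: "c" => no
  Position 5: "a" => MATCH
  Position 6: "c" => no
  Position 7: "c" => no
  Position 8: "c" => no
  Position 9: "c" => no
  Position 10: "a" => MATCH
Total occurrences: 3

3


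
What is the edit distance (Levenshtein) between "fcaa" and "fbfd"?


Computing edit distance: "fcaa" -> "fbfd"
DP table:
           f    b    f    d
      0    1    2    3    4
  f   1    0    1    2    3
  c   2    1    1    2    3
  a   3    2    2    2    3
  a   4    3    3    3    3
Edit distance = dp[4][4] = 3

3


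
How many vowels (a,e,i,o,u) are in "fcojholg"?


Input: fcojholg
Checking each character:
  'f' at position 0: consonant
  'c' at position 1: consonant
  'o' at position 2: vowel (running total: 1)
  'j' at position 3: consonant
  'h' at position 4: consonant
  'o' at position 5: vowel (running total: 2)
  'l' at position 6: consonant
  'g' at position 7: consonant
Total vowels: 2

2


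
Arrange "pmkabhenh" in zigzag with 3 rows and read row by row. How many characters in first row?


Zigzag "pmkabhenh" into 3 rows:
Placing characters:
  'p' => row 0
  'm' => row 1
  'k' => row 2
  'a' => row 1
  'b' => row 0
  'h' => row 1
  'e' => row 2
  'n' => row 1
  'h' => row 0
Rows:
  Row 0: "pbh"
  Row 1: "mahn"
  Row 2: "ke"
First row length: 3

3


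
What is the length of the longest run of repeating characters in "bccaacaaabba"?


Input: "bccaacaaabba"
Scanning for longest run:
  Position 1 ('c'): new char, reset run to 1
  Position 2 ('c'): continues run of 'c', length=2
  Position 3 ('a'): new char, reset run to 1
  Position 4 ('a'): continues run of 'a', length=2
  Position 5 ('c'): new char, reset run to 1
  Position 6 ('a'): new char, reset run to 1
  Position 7 ('a'): continues run of 'a', length=2
  Position 8 ('a'): continues run of 'a', length=3
  Position 9 ('b'): new char, reset run to 1
  Position 10 ('b'): continues run of 'b', length=2
  Position 11 ('a'): new char, reset run to 1
Longest run: 'a' with length 3

3


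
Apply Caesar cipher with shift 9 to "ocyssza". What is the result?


Caesar cipher: shift "ocyssza" by 9
  'o' (pos 14) + 9 = pos 23 = 'x'
  'c' (pos 2) + 9 = pos 11 = 'l'
  'y' (pos 24) + 9 = pos 7 = 'h'
  's' (pos 18) + 9 = pos 1 = 'b'
  's' (pos 18) + 9 = pos 1 = 'b'
  'z' (pos 25) + 9 = pos 8 = 'i'
  'a' (pos 0) + 9 = pos 9 = 'j'
Result: xlhbbij

xlhbbij


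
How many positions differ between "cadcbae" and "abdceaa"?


Comparing "cadcbae" and "abdceaa" position by position:
  Position 0: 'c' vs 'a' => DIFFER
  Position 1: 'a' vs 'b' => DIFFER
  Position 2: 'd' vs 'd' => same
  Position 3: 'c' vs 'c' => same
  Position 4: 'b' vs 'e' => DIFFER
  Position 5: 'a' vs 'a' => same
  Position 6: 'e' vs 'a' => DIFFER
Positions that differ: 4

4


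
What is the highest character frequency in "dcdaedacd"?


Input: dcdaedacd
Character counts:
  'a': 2
  'c': 2
  'd': 4
  'e': 1
Maximum frequency: 4

4


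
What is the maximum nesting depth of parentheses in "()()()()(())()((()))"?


Input: "()()()()(())()((()))"
Tracking depth:
  Position 0 '(': depth becomes 1
  Position 1 ')': depth becomes 0
  Position 2 '(': depth becomes 1
  Position 3 ')': depth becomes 0
  Position 4 '(': depth becomes 1
  Position 5 ')': depth becomes 0
  Position 6 '(': depth becomes 1
  Position 7 ')': depth becomes 0
  Position 8 '(': depth becomes 1
  Position 9 '(': depth becomes 2
  Position 10 ')': depth becomes 1
  Position 11 ')': depth becomes 0
  Position 12 '(': depth becomes 1
  Position 13 ')': depth becomes 0
  Position 14 '(': depth becomes 1
  Position 15 '(': depth becomes 2
  Position 16 '(': depth becomes 3
  Position 17 ')': depth becomes 2
  Position 18 ')': depth becomes 1
  Position 19 ')': depth becomes 0
Maximum depth reached: 3

3


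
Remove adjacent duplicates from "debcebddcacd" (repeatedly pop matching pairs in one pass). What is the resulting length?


Input: debcebddcacd
Stack-based adjacent duplicate removal:
  Read 'd': push. Stack: d
  Read 'e': push. Stack: de
  Read 'b': push. Stack: deb
  Read 'c': push. Stack: debc
  Read 'e': push. Stack: debce
  Read 'b': push. Stack: debceb
  Read 'd': push. Stack: debcebd
  Read 'd': matches stack top 'd' => pop. Stack: debceb
  Read 'c': push. Stack: debcebc
  Read 'a': push. Stack: debcebca
  Read 'c': push. Stack: debcebcac
  Read 'd': push. Stack: debcebcacd
Final stack: "debcebcacd" (length 10)

10


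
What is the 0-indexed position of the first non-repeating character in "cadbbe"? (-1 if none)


Input: cadbbe
Character frequencies:
  'a': 1
  'b': 2
  'c': 1
  'd': 1
  'e': 1
Scanning left to right for freq == 1:
  Position 0 ('c'): unique! => answer = 0

0


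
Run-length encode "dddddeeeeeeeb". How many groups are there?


Input: dddddeeeeeeeb
Scanning for consecutive runs:
  Group 1: 'd' x 5 (positions 0-4)
  Group 2: 'e' x 7 (positions 5-11)
  Group 3: 'b' x 1 (positions 12-12)
Total groups: 3

3


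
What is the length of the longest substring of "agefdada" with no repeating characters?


Input: "agefdada"
Sliding window (track last position of each char):
  Position 0 ('a'): window [0,0] length 1 -- new best
  Position 1 ('g'): window [0,1] length 2 -- new best
  Position 2 ('e'): window [0,2] length 3 -- new best
  Position 3 ('f'): window [0,3] length 4 -- new best
  Position 4 ('d'): window [0,4] length 5 -- new best
  Position 5 ('a'): repeat (last at 0), move window start to 1
  Position 5 ('a'): window [1,5] length 5
  Position 6 ('d'): repeat (last at 4), move window start to 5
  Position 6 ('d'): window [5,6] length 2
  Position 7 ('a'): repeat (last at 5), move window start to 6
  Position 7 ('a'): window [6,7] length 2
Longest substring with no repeats: "agefd" with length 5

5


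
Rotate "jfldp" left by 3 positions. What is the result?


Input: "jfldp", rotate left by 3
First 3 characters: "jfl"
Remaining characters: "dp"
Concatenate remaining + first: "dp" + "jfl" = "dpjfl"

dpjfl


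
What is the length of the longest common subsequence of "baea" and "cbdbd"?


LCS of "baea" and "cbdbd"
DP table:
           c    b    d    b    d
      0    0    0    0    0    0
  b   0    0    1    1    1    1
  a   0    0    1    1    1    1
  e   0    0    1    1    1    1
  a   0    0    1    1    1    1
LCS length = dp[4][5] = 1

1


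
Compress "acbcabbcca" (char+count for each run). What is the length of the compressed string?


Input: acbcabbcca
Runs:
  'a' x 1 => "a1"
  'c' x 1 => "c1"
  'b' x 1 => "b1"
  'c' x 1 => "c1"
  'a' x 1 => "a1"
  'b' x 2 => "b2"
  'c' x 2 => "c2"
  'a' x 1 => "a1"
Compressed: "a1c1b1c1a1b2c2a1"
Compressed length: 16

16


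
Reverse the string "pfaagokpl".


Input: pfaagokpl
Reading characters right to left:
  Position 8: 'l'
  Position 7: 'p'
  Position 6: 'k'
  Position 5: 'o'
  Position 4: 'g'
  Position 3: 'a'
  Position 2: 'a'
  Position 1: 'f'
  Position 0: 'p'
Reversed: lpkogaafp

lpkogaafp


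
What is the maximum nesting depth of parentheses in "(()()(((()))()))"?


Input: "(()()(((()))()))"
Tracking depth:
  Position 0 '(': depth becomes 1
  Position 1 '(': depth becomes 2
  Position 2 ')': depth becomes 1
  Position 3 '(': depth becomes 2
  Position 4 ')': depth becomes 1
  Position 5 '(': depth becomes 2
  Position 6 '(': depth becomes 3
  Position 7 '(': depth becomes 4
  Position 8 '(': depth becomes 5
  Position 9 ')': depth becomes 4
  Position 10 ')': depth becomes 3
  Position 11 ')': depth becomes 2
  Position 12 '(': depth becomes 3
  Position 13 ')': depth becomes 2
  Position 14 ')': depth becomes 1
  Position 15 ')': depth becomes 0
Maximum depth reached: 5

5


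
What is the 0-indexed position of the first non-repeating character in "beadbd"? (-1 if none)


Input: beadbd
Character frequencies:
  'a': 1
  'b': 2
  'd': 2
  'e': 1
Scanning left to right for freq == 1:
  Position 0 ('b'): freq=2, skip
  Position 1 ('e'): unique! => answer = 1

1


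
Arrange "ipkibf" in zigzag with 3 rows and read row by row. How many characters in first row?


Zigzag "ipkibf" into 3 rows:
Placing characters:
  'i' => row 0
  'p' => row 1
  'k' => row 2
  'i' => row 1
  'b' => row 0
  'f' => row 1
Rows:
  Row 0: "ib"
  Row 1: "pif"
  Row 2: "k"
First row length: 2

2


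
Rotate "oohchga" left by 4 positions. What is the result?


Input: "oohchga", rotate left by 4
First 4 characters: "oohc"
Remaining characters: "hga"
Concatenate remaining + first: "hga" + "oohc" = "hgaoohc"

hgaoohc


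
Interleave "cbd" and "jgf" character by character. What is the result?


Interleaving "cbd" and "jgf":
  Position 0: 'c' from first, 'j' from second => "cj"
  Position 1: 'b' from first, 'g' from second => "bg"
  Position 2: 'd' from first, 'f' from second => "df"
Result: cjbgdf

cjbgdf


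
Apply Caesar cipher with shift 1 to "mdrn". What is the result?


Caesar cipher: shift "mdrn" by 1
  'm' (pos 12) + 1 = pos 13 = 'n'
  'd' (pos 3) + 1 = pos 4 = 'e'
  'r' (pos 17) + 1 = pos 18 = 's'
  'n' (pos 13) + 1 = pos 14 = 'o'
Result: neso

neso


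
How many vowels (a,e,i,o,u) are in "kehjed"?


Input: kehjed
Checking each character:
  'k' at position 0: consonant
  'e' at position 1: vowel (running total: 1)
  'h' at position 2: consonant
  'j' at position 3: consonant
  'e' at position 4: vowel (running total: 2)
  'd' at position 5: consonant
Total vowels: 2

2


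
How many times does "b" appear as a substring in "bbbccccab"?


Searching for "b" in "bbbccccab"
Scanning each position:
  Position 0: "b" => MATCH
  Position 1: "b" => MATCH
  Position 2: "b" => MATCH
  Position 3: "c" => no
  Position 4: "c" => no
  Position 5: "c" => no
  Position 6: "c" => no
  Position 7: "a" => no
  Position 8: "b" => MATCH
Total occurrences: 4

4


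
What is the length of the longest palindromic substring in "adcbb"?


Input: "adcbb"
Checking substrings for palindromes:
  [3:5] "bb" (len 2) => palindrome
Longest palindromic substring: "bb" with length 2

2


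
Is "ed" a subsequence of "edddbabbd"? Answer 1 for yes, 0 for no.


Check if "ed" is a subsequence of "edddbabbd"
Greedy scan:
  Position 0 ('e'): matches sub[0] = 'e'
  Position 1 ('d'): matches sub[1] = 'd'
  Position 2 ('d'): no match needed
  Position 3 ('d'): no match needed
  Position 4 ('b'): no match needed
  Position 5 ('a'): no match needed
  Position 6 ('b'): no match needed
  Position 7 ('b'): no match needed
  Position 8 ('d'): no match needed
All 2 characters matched => is a subsequence

1


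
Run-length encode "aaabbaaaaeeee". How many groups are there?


Input: aaabbaaaaeeee
Scanning for consecutive runs:
  Group 1: 'a' x 3 (positions 0-2)
  Group 2: 'b' x 2 (positions 3-4)
  Group 3: 'a' x 4 (positions 5-8)
  Group 4: 'e' x 4 (positions 9-12)
Total groups: 4

4


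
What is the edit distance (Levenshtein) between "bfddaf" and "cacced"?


Computing edit distance: "bfddaf" -> "cacced"
DP table:
           c    a    c    c    e    d
      0    1    2    3    4    5    6
  b   1    1    2    3    4    5    6
  f   2    2    2    3    4    5    6
  d   3    3    3    3    4    5    5
  d   4    4    4    4    4    5    5
  a   5    5    4    5    5    5    6
  f   6    6    5    5    6    6    6
Edit distance = dp[6][6] = 6

6


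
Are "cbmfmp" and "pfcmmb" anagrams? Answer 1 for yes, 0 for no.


Strings: "cbmfmp", "pfcmmb"
Sorted first:  bcfmmp
Sorted second: bcfmmp
Sorted forms match => anagrams

1


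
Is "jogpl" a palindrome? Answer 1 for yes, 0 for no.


Input: jogpl
Reversed: lpgoj
  Compare pos 0 ('j') with pos 4 ('l'): MISMATCH
  Compare pos 1 ('o') with pos 3 ('p'): MISMATCH
Result: not a palindrome

0


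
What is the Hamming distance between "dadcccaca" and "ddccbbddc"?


Comparing "dadcccaca" and "ddccbbddc" position by position:
  Position 0: 'd' vs 'd' => same
  Position 1: 'a' vs 'd' => differ
  Position 2: 'd' vs 'c' => differ
  Position 3: 'c' vs 'c' => same
  Position 4: 'c' vs 'b' => differ
  Position 5: 'c' vs 'b' => differ
  Position 6: 'a' vs 'd' => differ
  Position 7: 'c' vs 'd' => differ
  Position 8: 'a' vs 'c' => differ
Total differences (Hamming distance): 7

7


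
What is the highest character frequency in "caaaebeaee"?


Input: caaaebeaee
Character counts:
  'a': 4
  'b': 1
  'c': 1
  'e': 4
Maximum frequency: 4

4


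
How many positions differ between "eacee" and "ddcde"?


Comparing "eacee" and "ddcde" position by position:
  Position 0: 'e' vs 'd' => DIFFER
  Position 1: 'a' vs 'd' => DIFFER
  Position 2: 'c' vs 'c' => same
  Position 3: 'e' vs 'd' => DIFFER
  Position 4: 'e' vs 'e' => same
Positions that differ: 3

3


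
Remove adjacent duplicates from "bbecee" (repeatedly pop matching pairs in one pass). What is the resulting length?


Input: bbecee
Stack-based adjacent duplicate removal:
  Read 'b': push. Stack: b
  Read 'b': matches stack top 'b' => pop. Stack: (empty)
  Read 'e': push. Stack: e
  Read 'c': push. Stack: ec
  Read 'e': push. Stack: ece
  Read 'e': matches stack top 'e' => pop. Stack: ec
Final stack: "ec" (length 2)

2


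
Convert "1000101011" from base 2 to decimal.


Input: "1000101011" in base 2
Positional expansion:
  Digit '1' (value 1) x 2^9 = 512
  Digit '0' (value 0) x 2^8 = 0
  Digit '0' (value 0) x 2^7 = 0
  Digit '0' (value 0) x 2^6 = 0
  Digit '1' (value 1) x 2^5 = 32
  Digit '0' (value 0) x 2^4 = 0
  Digit '1' (value 1) x 2^3 = 8
  Digit '0' (value 0) x 2^2 = 0
  Digit '1' (value 1) x 2^1 = 2
  Digit '1' (value 1) x 2^0 = 1
Sum = 555

555


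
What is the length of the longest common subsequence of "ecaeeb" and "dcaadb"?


LCS of "ecaeeb" and "dcaadb"
DP table:
           d    c    a    a    d    b
      0    0    0    0    0    0    0
  e   0    0    0    0    0    0    0
  c   0    0    1    1    1    1    1
  a   0    0    1    2    2    2    2
  e   0    0    1    2    2    2    2
  e   0    0    1    2    2    2    2
  b   0    0    1    2    2    2    3
LCS length = dp[6][6] = 3

3


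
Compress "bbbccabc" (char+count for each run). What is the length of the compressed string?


Input: bbbccabc
Runs:
  'b' x 3 => "b3"
  'c' x 2 => "c2"
  'a' x 1 => "a1"
  'b' x 1 => "b1"
  'c' x 1 => "c1"
Compressed: "b3c2a1b1c1"
Compressed length: 10

10


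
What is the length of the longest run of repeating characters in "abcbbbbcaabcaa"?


Input: "abcbbbbcaabcaa"
Scanning for longest run:
  Position 1 ('b'): new char, reset run to 1
  Position 2 ('c'): new char, reset run to 1
  Position 3 ('b'): new char, reset run to 1
  Position 4 ('b'): continues run of 'b', length=2
  Position 5 ('b'): continues run of 'b', length=3
  Position 6 ('b'): continues run of 'b', length=4
  Position 7 ('c'): new char, reset run to 1
  Position 8 ('a'): new char, reset run to 1
  Position 9 ('a'): continues run of 'a', length=2
  Position 10 ('b'): new char, reset run to 1
  Position 11 ('c'): new char, reset run to 1
  Position 12 ('a'): new char, reset run to 1
  Position 13 ('a'): continues run of 'a', length=2
Longest run: 'b' with length 4

4


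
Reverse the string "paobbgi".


Input: paobbgi
Reading characters right to left:
  Position 6: 'i'
  Position 5: 'g'
  Position 4: 'b'
  Position 3: 'b'
  Position 2: 'o'
  Position 1: 'a'
  Position 0: 'p'
Reversed: igbboap

igbboap


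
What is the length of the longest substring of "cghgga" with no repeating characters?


Input: "cghgga"
Sliding window (track last position of each char):
  Position 0 ('c'): window [0,0] length 1 -- new best
  Position 1 ('g'): window [0,1] length 2 -- new best
  Position 2 ('h'): window [0,2] length 3 -- new best
  Position 3 ('g'): repeat (last at 1), move window start to 2
  Position 3 ('g'): window [2,3] length 2
  Position 4 ('g'): repeat (last at 3), move window start to 4
  Position 4 ('g'): window [4,4] length 1
  Position 5 ('a'): window [4,5] length 2
Longest substring with no repeats: "cgh" with length 3

3


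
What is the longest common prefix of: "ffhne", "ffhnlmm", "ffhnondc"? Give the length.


Words: ffhne, ffhnlmm, ffhnondc
  Position 0: all 'f' => match
  Position 1: all 'f' => match
  Position 2: all 'h' => match
  Position 3: all 'n' => match
  Position 4: ('e', 'l', 'o') => mismatch, stop
LCP = "ffhn" (length 4)

4


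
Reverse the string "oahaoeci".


Input: oahaoeci
Reading characters right to left:
  Position 7: 'i'
  Position 6: 'c'
  Position 5: 'e'
  Position 4: 'o'
  Position 3: 'a'
  Position 2: 'h'
  Position 1: 'a'
  Position 0: 'o'
Reversed: iceoahao

iceoahao


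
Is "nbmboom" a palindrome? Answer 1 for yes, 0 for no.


Input: nbmboom
Reversed: moobmbn
  Compare pos 0 ('n') with pos 6 ('m'): MISMATCH
  Compare pos 1 ('b') with pos 5 ('o'): MISMATCH
  Compare pos 2 ('m') with pos 4 ('o'): MISMATCH
Result: not a palindrome

0


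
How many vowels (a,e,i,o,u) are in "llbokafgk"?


Input: llbokafgk
Checking each character:
  'l' at position 0: consonant
  'l' at position 1: consonant
  'b' at position 2: consonant
  'o' at position 3: vowel (running total: 1)
  'k' at position 4: consonant
  'a' at position 5: vowel (running total: 2)
  'f' at position 6: consonant
  'g' at position 7: consonant
  'k' at position 8: consonant
Total vowels: 2

2


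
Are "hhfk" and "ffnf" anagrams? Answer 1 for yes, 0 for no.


Strings: "hhfk", "ffnf"
Sorted first:  fhhk
Sorted second: fffn
Differ at position 1: 'h' vs 'f' => not anagrams

0


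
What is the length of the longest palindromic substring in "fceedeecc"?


Input: "fceedeecc"
Checking substrings for palindromes:
  [1:8] "ceedeec" (len 7) => palindrome
  [2:7] "eedee" (len 5) => palindrome
  [3:6] "ede" (len 3) => palindrome
  [2:4] "ee" (len 2) => palindrome
  [5:7] "ee" (len 2) => palindrome
  [7:9] "cc" (len 2) => palindrome
Longest palindromic substring: "ceedeec" with length 7

7


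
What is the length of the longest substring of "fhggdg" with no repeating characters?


Input: "fhggdg"
Sliding window (track last position of each char):
  Position 0 ('f'): window [0,0] length 1 -- new best
  Position 1 ('h'): window [0,1] length 2 -- new best
  Position 2 ('g'): window [0,2] length 3 -- new best
  Position 3 ('g'): repeat (last at 2), move window start to 3
  Position 3 ('g'): window [3,3] length 1
  Position 4 ('d'): window [3,4] length 2
  Position 5 ('g'): repeat (last at 3), move window start to 4
  Position 5 ('g'): window [4,5] length 2
Longest substring with no repeats: "fhg" with length 3

3


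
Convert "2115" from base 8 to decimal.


Input: "2115" in base 8
Positional expansion:
  Digit '2' (value 2) x 8^3 = 1024
  Digit '1' (value 1) x 8^2 = 64
  Digit '1' (value 1) x 8^1 = 8
  Digit '5' (value 5) x 8^0 = 5
Sum = 1101

1101


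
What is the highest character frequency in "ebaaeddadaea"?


Input: ebaaeddadaea
Character counts:
  'a': 5
  'b': 1
  'd': 3
  'e': 3
Maximum frequency: 5

5


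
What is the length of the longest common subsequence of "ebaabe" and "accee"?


LCS of "ebaabe" and "accee"
DP table:
           a    c    c    e    e
      0    0    0    0    0    0
  e   0    0    0    0    1    1
  b   0    0    0    0    1    1
  a   0    1    1    1    1    1
  a   0    1    1    1    1    1
  b   0    1    1    1    1    1
  e   0    1    1    1    2    2
LCS length = dp[6][5] = 2

2


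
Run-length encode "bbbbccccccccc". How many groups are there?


Input: bbbbccccccccc
Scanning for consecutive runs:
  Group 1: 'b' x 4 (positions 0-3)
  Group 2: 'c' x 9 (positions 4-12)
Total groups: 2

2


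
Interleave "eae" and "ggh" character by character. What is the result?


Interleaving "eae" and "ggh":
  Position 0: 'e' from first, 'g' from second => "eg"
  Position 1: 'a' from first, 'g' from second => "ag"
  Position 2: 'e' from first, 'h' from second => "eh"
Result: egageh

egageh


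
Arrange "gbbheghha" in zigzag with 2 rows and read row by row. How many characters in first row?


Zigzag "gbbheghha" into 2 rows:
Placing characters:
  'g' => row 0
  'b' => row 1
  'b' => row 0
  'h' => row 1
  'e' => row 0
  'g' => row 1
  'h' => row 0
  'h' => row 1
  'a' => row 0
Rows:
  Row 0: "gbeha"
  Row 1: "bhgh"
First row length: 5

5


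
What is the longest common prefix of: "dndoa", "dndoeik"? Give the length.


Words: dndoa, dndoeik
  Position 0: all 'd' => match
  Position 1: all 'n' => match
  Position 2: all 'd' => match
  Position 3: all 'o' => match
  Position 4: ('a', 'e') => mismatch, stop
LCP = "dndo" (length 4)

4


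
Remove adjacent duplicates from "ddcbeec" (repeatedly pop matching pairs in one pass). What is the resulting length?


Input: ddcbeec
Stack-based adjacent duplicate removal:
  Read 'd': push. Stack: d
  Read 'd': matches stack top 'd' => pop. Stack: (empty)
  Read 'c': push. Stack: c
  Read 'b': push. Stack: cb
  Read 'e': push. Stack: cbe
  Read 'e': matches stack top 'e' => pop. Stack: cb
  Read 'c': push. Stack: cbc
Final stack: "cbc" (length 3)

3


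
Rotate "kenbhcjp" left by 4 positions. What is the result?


Input: "kenbhcjp", rotate left by 4
First 4 characters: "kenb"
Remaining characters: "hcjp"
Concatenate remaining + first: "hcjp" + "kenb" = "hcjpkenb"

hcjpkenb


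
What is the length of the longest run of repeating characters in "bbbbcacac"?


Input: "bbbbcacac"
Scanning for longest run:
  Position 1 ('b'): continues run of 'b', length=2
  Position 2 ('b'): continues run of 'b', length=3
  Position 3 ('b'): continues run of 'b', length=4
  Position 4 ('c'): new char, reset run to 1
  Position 5 ('a'): new char, reset run to 1
  Position 6 ('c'): new char, reset run to 1
  Position 7 ('a'): new char, reset run to 1
  Position 8 ('c'): new char, reset run to 1
Longest run: 'b' with length 4

4


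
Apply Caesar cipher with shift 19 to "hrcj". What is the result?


Caesar cipher: shift "hrcj" by 19
  'h' (pos 7) + 19 = pos 0 = 'a'
  'r' (pos 17) + 19 = pos 10 = 'k'
  'c' (pos 2) + 19 = pos 21 = 'v'
  'j' (pos 9) + 19 = pos 2 = 'c'
Result: akvc

akvc


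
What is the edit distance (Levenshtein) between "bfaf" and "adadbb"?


Computing edit distance: "bfaf" -> "adadbb"
DP table:
           a    d    a    d    b    b
      0    1    2    3    4    5    6
  b   1    1    2    3    4    4    5
  f   2    2    2    3    4    5    5
  a   3    2    3    2    3    4    5
  f   4    3    3    3    3    4    5
Edit distance = dp[4][6] = 5

5


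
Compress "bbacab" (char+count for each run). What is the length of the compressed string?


Input: bbacab
Runs:
  'b' x 2 => "b2"
  'a' x 1 => "a1"
  'c' x 1 => "c1"
  'a' x 1 => "a1"
  'b' x 1 => "b1"
Compressed: "b2a1c1a1b1"
Compressed length: 10

10


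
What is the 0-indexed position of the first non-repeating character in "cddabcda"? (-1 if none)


Input: cddabcda
Character frequencies:
  'a': 2
  'b': 1
  'c': 2
  'd': 3
Scanning left to right for freq == 1:
  Position 0 ('c'): freq=2, skip
  Position 1 ('d'): freq=3, skip
  Position 2 ('d'): freq=3, skip
  Position 3 ('a'): freq=2, skip
  Position 4 ('b'): unique! => answer = 4

4


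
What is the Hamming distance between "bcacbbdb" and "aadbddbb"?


Comparing "bcacbbdb" and "aadbddbb" position by position:
  Position 0: 'b' vs 'a' => differ
  Position 1: 'c' vs 'a' => differ
  Position 2: 'a' vs 'd' => differ
  Position 3: 'c' vs 'b' => differ
  Position 4: 'b' vs 'd' => differ
  Position 5: 'b' vs 'd' => differ
  Position 6: 'd' vs 'b' => differ
  Position 7: 'b' vs 'b' => same
Total differences (Hamming distance): 7

7
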